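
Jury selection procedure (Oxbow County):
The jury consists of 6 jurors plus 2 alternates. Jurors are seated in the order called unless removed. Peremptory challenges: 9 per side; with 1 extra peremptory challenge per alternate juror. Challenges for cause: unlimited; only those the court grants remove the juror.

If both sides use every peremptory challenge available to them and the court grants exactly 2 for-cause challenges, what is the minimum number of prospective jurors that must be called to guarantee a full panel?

32

Seats to fill: 6 + 2 alternates = 8.
Peremptories: 9 + 1×2 = 11 per side × 2 sides = 22.
For-cause removals: 2.
Minimum venire: 8 + 22 + 2 = 32.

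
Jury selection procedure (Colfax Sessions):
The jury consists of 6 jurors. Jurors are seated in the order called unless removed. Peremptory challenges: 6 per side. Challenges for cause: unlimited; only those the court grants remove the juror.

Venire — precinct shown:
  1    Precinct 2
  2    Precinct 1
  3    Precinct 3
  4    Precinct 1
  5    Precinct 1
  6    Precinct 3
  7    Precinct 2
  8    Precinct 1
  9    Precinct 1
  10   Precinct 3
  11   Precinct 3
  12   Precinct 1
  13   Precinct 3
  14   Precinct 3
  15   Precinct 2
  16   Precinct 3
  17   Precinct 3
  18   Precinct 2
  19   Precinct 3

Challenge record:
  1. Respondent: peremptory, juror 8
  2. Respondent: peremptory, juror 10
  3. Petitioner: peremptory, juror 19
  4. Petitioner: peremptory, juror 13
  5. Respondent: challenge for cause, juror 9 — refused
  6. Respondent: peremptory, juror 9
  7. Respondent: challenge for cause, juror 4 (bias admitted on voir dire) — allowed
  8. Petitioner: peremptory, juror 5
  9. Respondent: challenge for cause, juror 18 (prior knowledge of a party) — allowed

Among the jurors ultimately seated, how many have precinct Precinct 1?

1

Removed: #4, #5, #8, #9, #10, #13, #18, #19.
Seated jurors 1–6: #1, #2, #3, #6, #7, #11.
Of those, in Precinct 1: #2 → 1.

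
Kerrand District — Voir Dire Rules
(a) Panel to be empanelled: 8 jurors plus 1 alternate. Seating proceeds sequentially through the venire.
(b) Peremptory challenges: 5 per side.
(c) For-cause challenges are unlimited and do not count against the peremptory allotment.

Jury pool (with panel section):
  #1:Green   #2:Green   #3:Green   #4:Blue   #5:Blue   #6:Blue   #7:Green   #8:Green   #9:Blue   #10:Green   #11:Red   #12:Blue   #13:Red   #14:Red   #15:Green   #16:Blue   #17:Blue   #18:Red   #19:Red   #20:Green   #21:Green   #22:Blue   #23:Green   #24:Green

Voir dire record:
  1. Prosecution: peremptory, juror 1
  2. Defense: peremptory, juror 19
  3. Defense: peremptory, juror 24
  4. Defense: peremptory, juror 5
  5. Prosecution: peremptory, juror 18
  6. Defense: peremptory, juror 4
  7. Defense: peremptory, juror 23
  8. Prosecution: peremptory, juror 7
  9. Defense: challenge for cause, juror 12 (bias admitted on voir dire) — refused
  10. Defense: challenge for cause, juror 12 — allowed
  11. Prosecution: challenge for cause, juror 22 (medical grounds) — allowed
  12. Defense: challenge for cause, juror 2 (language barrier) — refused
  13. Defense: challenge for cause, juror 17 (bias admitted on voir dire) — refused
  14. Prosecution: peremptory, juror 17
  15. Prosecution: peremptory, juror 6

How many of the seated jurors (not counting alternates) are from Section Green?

4

Removed: #1, #4, #5, #6, #7, #12, #17, #18, #19, #22, #23, #24.
Seated jurors 1–8: #2, #3, #8, #9, #10, #11, #13, #14 (alternates #15 not counted).
Of those, in Section Green: #2, #3, #8, #10 → 4.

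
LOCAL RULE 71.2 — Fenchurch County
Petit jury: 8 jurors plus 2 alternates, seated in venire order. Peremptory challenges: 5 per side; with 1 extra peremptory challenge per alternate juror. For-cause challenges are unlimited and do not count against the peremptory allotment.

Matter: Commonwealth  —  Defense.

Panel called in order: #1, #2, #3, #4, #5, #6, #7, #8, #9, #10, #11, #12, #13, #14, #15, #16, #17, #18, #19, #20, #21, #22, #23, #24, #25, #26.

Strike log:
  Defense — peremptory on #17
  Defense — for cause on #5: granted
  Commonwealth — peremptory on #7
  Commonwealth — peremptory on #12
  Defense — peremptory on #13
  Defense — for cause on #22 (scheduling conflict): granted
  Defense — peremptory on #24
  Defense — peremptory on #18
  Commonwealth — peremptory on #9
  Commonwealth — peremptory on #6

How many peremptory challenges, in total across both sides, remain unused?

Commonwealth allotment: 5 base + 1 × 2 alternates = 7. Defense allotment: 5 base + 1 × 2 alternates = 7.
Commonwealth peremptories used: #7, #12, #9, #6 — 4.
Defense peremptories used: #17, #13, #24, #18 — 4 (for-cause on #5, #22 don't count).
Remaining: (7 − 4) + (7 − 4) = 6.

6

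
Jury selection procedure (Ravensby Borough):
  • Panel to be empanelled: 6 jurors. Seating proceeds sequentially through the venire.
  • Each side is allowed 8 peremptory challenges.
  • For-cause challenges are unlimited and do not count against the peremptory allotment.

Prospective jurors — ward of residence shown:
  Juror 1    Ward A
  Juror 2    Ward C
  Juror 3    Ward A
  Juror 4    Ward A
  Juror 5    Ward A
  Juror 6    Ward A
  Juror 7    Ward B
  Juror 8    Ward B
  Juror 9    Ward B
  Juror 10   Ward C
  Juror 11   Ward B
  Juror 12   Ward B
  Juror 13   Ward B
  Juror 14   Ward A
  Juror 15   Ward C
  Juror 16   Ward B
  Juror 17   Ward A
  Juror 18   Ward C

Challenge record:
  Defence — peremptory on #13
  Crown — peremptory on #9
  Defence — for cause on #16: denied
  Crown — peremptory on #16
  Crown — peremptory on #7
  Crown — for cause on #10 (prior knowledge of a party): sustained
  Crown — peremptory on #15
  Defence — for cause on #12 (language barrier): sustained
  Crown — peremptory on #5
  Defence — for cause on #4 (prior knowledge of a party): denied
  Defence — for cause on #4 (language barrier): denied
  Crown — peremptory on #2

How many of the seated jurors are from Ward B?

2

Removed: #2, #5, #7, #9, #10, #12, #13, #15, #16.
Seated jurors 1–6: #1, #3, #4, #6, #8, #11.
Of those, in Ward B: #8, #11 → 2.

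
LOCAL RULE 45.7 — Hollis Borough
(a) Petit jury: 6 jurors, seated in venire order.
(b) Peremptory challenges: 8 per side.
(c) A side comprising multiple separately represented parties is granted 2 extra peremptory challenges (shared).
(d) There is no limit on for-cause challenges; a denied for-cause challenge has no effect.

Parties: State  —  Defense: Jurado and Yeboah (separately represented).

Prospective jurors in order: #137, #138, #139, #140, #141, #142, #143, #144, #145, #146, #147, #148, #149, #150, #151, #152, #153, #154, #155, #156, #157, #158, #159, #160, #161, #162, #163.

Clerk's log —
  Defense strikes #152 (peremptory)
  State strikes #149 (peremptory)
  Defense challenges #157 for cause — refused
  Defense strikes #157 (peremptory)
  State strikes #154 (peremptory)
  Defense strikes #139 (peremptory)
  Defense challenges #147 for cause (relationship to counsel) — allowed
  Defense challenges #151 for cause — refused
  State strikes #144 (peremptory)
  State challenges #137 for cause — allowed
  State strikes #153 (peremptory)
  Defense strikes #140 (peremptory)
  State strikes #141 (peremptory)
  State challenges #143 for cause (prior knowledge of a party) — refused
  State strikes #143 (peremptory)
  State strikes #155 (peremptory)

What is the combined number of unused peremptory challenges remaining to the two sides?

7

State allotment: 8. Defense allotment: 8 base + 2 multi-party = 10.
State peremptories used: #149, #154, #144, #153, #141, #143, #155 — 7 (for-cause on #137, #143 don't count).
Defense peremptories used: #152, #157, #139, #140 — 4 (for-cause on #157, #147, #151 don't count).
Remaining: (8 − 7) + (10 − 4) = 7.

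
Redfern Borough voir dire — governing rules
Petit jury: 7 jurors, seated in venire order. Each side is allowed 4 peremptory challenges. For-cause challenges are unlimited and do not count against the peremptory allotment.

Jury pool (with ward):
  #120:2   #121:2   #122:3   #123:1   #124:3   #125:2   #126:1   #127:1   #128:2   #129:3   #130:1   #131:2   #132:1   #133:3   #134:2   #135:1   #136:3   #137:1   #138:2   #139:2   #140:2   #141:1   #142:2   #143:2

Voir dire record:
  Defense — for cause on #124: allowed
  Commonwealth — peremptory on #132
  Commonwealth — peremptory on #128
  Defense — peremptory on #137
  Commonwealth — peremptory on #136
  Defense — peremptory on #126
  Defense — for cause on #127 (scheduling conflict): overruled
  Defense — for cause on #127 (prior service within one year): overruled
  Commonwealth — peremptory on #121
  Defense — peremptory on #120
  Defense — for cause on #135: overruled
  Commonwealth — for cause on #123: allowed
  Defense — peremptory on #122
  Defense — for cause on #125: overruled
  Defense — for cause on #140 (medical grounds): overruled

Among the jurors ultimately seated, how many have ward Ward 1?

2

Removed: #120, #121, #122, #123, #124, #126, #128, #132, #136, #137.
Seated jurors 1–7: #125, #127, #129, #130, #131, #133, #134.
Of those, in Ward 1: #127, #130 → 2.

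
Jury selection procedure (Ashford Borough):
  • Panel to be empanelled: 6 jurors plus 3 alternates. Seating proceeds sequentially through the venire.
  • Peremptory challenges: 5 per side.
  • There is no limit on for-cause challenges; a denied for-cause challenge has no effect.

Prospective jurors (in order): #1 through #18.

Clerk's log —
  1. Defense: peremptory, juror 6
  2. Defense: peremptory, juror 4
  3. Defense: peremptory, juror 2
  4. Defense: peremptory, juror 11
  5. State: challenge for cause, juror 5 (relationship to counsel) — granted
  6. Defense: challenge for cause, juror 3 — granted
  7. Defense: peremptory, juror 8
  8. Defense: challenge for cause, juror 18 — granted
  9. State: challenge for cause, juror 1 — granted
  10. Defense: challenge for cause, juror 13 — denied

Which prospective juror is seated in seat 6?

Removed: #1, #2, #3, #4, #5, #6, #8, #11, #18. (#13 stays — for-cause denied.)
Seating in order: seats 1–6 → #7, #9, #10, #12, #13, #14; alternates → #15, #16, #17.
So seat 6 is #14.

14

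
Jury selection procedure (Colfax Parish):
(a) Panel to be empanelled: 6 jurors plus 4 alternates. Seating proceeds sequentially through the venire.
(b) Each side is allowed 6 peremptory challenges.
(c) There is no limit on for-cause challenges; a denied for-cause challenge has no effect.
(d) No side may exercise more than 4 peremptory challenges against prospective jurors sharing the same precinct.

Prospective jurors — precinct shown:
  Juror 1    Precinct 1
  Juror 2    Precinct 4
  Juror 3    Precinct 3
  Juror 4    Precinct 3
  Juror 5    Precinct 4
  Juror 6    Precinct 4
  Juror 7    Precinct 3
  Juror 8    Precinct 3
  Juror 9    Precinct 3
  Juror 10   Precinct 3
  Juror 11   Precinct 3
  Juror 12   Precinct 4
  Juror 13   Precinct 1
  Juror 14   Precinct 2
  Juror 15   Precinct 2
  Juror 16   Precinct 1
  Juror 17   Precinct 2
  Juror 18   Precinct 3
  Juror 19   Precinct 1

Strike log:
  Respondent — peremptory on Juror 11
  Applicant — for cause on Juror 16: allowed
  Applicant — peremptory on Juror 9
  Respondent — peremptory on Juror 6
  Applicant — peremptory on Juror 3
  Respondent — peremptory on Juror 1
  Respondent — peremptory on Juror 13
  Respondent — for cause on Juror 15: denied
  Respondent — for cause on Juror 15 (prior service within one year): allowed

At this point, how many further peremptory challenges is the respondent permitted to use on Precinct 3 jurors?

Respondent peremptories so far: #11, #6, #1, #13 — 4 of 6 used, 2 left overall.
Against Precinct 3: #11 — 1 used; per-precinct cap 4 leaves 3.
Binding limit: min(2, 3) = 2.

2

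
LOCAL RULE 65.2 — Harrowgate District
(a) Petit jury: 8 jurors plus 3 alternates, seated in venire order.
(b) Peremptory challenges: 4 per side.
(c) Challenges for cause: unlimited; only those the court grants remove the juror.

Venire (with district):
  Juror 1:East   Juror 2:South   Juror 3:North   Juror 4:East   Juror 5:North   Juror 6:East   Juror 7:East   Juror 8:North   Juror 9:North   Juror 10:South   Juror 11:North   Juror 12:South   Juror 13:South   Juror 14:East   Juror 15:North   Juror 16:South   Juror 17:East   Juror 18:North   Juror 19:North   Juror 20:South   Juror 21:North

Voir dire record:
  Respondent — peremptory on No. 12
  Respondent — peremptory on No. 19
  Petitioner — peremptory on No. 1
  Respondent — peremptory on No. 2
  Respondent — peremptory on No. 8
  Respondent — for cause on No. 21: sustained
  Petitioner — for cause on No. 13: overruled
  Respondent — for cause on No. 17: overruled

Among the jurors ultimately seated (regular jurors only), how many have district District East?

Removed: #1, #2, #8, #12, #19, #21.
Seated jurors 1–8: #3, #4, #5, #6, #7, #9, #10, #11 (alternates #13, #14, #15 not counted).
Of those, in District East: #4, #6, #7 → 3.

3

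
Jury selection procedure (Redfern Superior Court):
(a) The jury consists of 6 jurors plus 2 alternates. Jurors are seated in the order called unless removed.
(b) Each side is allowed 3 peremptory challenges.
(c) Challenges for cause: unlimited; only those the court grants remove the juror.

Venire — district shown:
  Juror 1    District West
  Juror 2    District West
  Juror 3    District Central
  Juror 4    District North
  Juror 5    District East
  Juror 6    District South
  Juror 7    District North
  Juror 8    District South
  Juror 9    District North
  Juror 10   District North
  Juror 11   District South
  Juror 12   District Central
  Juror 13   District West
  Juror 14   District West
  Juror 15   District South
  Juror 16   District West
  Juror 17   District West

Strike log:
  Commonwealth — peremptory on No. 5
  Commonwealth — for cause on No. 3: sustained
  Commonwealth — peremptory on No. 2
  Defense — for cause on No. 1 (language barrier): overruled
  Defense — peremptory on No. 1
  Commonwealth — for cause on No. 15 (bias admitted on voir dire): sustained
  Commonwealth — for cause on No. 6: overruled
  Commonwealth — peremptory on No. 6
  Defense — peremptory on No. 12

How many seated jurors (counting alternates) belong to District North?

Removed: #1, #2, #3, #5, #6, #12, #15.
Seated (8 incl. alternates): #4, #7, #8, #9, #10, #11, #13, #14.
Of those, in District North: #4, #7, #9, #10 → 4.

4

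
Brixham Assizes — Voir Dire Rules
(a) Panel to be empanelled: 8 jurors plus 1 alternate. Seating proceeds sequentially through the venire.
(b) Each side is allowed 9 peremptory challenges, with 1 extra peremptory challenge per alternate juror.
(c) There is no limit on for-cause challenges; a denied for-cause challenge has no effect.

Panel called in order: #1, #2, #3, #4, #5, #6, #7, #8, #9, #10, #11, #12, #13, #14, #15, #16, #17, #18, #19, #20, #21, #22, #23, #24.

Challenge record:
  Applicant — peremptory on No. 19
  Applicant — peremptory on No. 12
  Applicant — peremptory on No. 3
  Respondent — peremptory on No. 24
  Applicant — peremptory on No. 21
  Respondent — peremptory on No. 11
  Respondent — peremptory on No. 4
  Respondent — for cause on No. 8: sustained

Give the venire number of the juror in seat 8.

Removed: #3, #4, #8, #11, #12, #19, #21, #24.
Seating in order: seats 1–8 → #1, #2, #5, #6, #7, #9, #10, #13; alternates → #14.
So seat 8 is #13.

13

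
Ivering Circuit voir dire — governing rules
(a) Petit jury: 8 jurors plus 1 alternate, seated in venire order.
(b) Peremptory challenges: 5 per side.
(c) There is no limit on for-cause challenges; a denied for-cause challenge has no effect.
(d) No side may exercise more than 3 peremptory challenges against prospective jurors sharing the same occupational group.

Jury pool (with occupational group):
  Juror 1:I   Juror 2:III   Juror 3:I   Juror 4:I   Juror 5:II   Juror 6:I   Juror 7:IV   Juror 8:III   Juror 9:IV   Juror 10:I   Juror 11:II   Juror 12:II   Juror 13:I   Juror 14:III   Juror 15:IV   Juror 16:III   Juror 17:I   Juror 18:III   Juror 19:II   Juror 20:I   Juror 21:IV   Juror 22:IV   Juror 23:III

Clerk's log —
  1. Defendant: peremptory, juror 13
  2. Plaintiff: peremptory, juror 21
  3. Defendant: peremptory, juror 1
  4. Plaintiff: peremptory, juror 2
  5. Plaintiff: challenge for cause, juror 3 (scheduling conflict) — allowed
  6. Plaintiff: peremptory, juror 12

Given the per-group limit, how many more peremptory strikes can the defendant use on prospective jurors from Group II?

Defendant peremptories so far: #13, #1 — 2 of 5 used, 3 left overall.
Against Group II: none yet — per-group cap 3 leaves 3.
Binding limit: min(3, 3) = 3.

3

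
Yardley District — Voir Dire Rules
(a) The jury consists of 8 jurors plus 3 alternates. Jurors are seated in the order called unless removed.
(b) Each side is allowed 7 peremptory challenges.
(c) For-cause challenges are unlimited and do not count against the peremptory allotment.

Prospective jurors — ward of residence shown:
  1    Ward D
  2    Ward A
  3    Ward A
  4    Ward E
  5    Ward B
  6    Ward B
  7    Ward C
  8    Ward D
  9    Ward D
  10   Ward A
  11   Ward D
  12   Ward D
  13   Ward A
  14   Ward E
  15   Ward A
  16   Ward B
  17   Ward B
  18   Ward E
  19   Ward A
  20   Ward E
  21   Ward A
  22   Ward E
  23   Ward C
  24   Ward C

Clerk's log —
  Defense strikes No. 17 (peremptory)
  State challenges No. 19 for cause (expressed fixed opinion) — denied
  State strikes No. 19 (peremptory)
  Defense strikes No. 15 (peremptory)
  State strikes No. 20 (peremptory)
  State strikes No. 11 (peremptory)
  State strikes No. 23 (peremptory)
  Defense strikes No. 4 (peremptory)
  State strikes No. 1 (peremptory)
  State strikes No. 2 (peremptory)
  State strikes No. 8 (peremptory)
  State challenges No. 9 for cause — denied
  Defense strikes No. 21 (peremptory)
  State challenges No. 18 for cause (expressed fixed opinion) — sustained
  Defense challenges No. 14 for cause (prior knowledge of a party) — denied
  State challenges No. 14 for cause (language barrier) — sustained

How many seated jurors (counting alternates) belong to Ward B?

Removed: #1, #2, #4, #8, #11, #14, #15, #17, #18, #19, #20, #21, #23.
Seated (11 incl. alternates): #3, #5, #6, #7, #9, #10, #12, #13, #16, #22, #24.
Of those, in Ward B: #5, #6, #16 → 3.

3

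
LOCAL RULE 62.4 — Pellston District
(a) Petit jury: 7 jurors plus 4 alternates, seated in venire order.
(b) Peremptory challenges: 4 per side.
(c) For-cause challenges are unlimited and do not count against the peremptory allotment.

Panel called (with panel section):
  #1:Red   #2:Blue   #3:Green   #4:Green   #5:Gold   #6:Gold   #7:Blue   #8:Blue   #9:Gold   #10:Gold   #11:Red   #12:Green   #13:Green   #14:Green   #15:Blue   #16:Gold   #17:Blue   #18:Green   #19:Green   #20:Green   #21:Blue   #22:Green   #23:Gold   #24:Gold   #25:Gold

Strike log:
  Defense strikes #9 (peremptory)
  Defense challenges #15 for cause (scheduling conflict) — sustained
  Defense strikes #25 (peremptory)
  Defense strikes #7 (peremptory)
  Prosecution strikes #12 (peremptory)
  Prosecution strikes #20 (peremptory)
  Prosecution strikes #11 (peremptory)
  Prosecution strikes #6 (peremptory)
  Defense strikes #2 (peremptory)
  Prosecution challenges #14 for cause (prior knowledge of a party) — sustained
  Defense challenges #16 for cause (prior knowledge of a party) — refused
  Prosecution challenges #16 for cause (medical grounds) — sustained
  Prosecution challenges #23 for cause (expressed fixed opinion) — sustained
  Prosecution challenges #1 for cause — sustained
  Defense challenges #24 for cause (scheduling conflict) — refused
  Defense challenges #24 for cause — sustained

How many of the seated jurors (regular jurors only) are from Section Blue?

Removed: #1, #2, #6, #7, #9, #11, #12, #14, #15, #16, #20, #23, #24, #25.
Seated jurors 1–7: #3, #4, #5, #8, #10, #13, #17 (alternates #18, #19, #21, #22 not counted).
Of those, in Section Blue: #8, #17 → 2.

2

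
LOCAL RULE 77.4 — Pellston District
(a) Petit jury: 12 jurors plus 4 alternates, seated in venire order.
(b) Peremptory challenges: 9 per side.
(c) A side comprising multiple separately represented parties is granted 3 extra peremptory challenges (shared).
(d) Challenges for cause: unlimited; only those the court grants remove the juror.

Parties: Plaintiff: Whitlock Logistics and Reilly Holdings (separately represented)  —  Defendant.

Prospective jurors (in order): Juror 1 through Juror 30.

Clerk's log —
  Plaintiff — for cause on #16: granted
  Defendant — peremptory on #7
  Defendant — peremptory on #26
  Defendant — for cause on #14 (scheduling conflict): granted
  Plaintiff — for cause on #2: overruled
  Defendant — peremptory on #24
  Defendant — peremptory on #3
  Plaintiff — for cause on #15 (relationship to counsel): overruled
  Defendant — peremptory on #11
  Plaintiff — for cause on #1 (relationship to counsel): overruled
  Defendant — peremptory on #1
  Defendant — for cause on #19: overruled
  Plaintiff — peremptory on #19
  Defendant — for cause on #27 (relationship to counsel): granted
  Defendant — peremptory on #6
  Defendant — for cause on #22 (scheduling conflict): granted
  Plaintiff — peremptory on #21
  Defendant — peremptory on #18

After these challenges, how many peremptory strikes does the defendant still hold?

1

Defendant allotment: 9.
Defendant peremptories used: #7, #26, #24, #3, #11, #1, #6, #18 — 8 (for-cause on #14, #19, #27, #22 don't count).
Remaining: 9 − 8 = 1.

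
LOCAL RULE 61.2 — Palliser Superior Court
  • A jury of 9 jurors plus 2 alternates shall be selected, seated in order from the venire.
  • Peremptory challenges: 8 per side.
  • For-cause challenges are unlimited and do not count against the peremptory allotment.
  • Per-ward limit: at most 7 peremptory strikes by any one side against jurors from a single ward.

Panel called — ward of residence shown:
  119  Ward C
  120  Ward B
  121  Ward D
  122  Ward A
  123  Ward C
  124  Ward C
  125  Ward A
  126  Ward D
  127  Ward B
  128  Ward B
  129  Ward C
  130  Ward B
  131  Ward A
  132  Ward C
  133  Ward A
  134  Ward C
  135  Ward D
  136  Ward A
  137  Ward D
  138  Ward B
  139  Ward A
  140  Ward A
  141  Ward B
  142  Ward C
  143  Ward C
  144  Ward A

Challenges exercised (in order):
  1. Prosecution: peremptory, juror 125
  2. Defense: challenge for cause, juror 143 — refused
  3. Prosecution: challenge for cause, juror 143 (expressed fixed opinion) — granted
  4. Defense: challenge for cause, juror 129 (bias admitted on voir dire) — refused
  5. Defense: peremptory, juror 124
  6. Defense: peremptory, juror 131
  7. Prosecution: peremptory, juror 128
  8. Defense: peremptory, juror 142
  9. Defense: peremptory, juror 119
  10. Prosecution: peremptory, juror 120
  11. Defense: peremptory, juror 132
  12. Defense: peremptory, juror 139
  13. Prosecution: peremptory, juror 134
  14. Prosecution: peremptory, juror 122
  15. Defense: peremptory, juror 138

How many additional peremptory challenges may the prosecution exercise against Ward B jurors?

3

Prosecution peremptories so far: #125, #128, #120, #134, #122 — 5 of 8 used, 3 left overall.
Against Ward B: #128, #120 — 2 used; per-ward cap 7 leaves 5.
Binding limit: min(3, 5) = 3.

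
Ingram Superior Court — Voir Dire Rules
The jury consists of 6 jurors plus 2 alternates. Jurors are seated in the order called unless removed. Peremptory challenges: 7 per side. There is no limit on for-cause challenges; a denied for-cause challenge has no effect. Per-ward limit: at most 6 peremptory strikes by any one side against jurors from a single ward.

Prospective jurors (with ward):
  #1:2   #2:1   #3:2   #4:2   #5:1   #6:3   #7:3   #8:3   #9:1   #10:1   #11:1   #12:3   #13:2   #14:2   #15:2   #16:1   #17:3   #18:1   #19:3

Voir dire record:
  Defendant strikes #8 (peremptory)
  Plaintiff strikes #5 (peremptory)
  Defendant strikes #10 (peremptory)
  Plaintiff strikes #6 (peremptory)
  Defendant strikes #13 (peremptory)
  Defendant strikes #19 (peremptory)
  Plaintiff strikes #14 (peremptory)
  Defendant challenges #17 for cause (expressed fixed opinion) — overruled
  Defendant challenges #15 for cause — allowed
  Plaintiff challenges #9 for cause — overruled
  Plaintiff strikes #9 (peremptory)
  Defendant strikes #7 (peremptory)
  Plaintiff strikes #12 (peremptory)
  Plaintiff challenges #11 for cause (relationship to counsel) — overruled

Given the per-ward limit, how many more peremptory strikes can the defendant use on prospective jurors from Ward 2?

Defendant peremptories so far: #8, #10, #13, #19, #7 — 5 of 7 used, 2 left overall.
Against Ward 2: #13 — 1 used; per-ward cap 6 leaves 5.
Binding limit: min(2, 5) = 2.

2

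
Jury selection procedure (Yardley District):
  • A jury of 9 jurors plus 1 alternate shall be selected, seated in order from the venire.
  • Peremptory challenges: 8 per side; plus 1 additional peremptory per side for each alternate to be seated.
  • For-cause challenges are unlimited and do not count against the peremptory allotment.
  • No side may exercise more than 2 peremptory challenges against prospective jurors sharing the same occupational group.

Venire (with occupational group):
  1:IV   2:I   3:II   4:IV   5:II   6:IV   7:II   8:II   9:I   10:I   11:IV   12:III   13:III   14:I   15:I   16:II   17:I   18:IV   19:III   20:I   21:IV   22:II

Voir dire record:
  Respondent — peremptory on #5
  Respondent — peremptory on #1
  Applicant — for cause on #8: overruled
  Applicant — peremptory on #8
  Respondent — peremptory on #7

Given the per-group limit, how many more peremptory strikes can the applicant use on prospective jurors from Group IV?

Applicant peremptories so far: #8 — 1 of 9 used, 8 left overall.
Against Group IV: none yet — per-group cap 2 leaves 2.
Binding limit: min(8, 2) = 2.

2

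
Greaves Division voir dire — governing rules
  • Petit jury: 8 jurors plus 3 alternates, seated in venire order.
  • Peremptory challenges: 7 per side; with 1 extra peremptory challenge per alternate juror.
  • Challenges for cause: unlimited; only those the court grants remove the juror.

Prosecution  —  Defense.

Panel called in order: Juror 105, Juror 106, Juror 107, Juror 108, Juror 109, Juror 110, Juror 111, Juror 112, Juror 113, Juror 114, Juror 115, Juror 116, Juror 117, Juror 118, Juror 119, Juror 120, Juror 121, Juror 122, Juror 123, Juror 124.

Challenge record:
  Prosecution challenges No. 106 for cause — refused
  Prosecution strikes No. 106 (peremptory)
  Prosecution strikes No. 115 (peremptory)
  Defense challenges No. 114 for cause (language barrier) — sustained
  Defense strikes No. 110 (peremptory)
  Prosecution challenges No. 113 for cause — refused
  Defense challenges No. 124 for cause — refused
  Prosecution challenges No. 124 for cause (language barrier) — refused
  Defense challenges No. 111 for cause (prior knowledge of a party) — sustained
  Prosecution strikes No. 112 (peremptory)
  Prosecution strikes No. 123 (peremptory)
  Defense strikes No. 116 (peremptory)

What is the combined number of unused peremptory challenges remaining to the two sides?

14

Prosecution allotment: 7 base + 1 × 3 alternates = 10. Defense allotment: 7 base + 1 × 3 alternates = 10.
Prosecution peremptories used: #106, #115, #112, #123 — 4 (for-cause on #106, #113, #124 don't count).
Defense peremptories used: #110, #116 — 2 (for-cause on #114, #124, #111 don't count).
Remaining: (10 − 4) + (10 − 2) = 14.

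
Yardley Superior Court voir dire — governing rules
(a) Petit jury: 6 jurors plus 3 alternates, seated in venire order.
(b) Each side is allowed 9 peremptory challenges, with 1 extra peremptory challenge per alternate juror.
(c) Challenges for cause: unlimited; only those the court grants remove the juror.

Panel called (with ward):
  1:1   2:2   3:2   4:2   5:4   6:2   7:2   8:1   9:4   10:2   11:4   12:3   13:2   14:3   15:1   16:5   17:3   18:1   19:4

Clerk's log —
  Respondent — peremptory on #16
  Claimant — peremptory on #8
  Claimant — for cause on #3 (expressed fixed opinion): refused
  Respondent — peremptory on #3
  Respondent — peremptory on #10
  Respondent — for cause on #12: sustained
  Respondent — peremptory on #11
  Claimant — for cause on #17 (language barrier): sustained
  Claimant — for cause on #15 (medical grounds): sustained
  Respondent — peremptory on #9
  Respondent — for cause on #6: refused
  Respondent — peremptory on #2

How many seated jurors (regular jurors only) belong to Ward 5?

Removed: #2, #3, #8, #9, #10, #11, #12, #15, #16, #17.
Seated jurors 1–6: #1, #4, #5, #6, #7, #13 (alternates #14, #18, #19 not counted).
None of those are in Ward 5 → 0.

0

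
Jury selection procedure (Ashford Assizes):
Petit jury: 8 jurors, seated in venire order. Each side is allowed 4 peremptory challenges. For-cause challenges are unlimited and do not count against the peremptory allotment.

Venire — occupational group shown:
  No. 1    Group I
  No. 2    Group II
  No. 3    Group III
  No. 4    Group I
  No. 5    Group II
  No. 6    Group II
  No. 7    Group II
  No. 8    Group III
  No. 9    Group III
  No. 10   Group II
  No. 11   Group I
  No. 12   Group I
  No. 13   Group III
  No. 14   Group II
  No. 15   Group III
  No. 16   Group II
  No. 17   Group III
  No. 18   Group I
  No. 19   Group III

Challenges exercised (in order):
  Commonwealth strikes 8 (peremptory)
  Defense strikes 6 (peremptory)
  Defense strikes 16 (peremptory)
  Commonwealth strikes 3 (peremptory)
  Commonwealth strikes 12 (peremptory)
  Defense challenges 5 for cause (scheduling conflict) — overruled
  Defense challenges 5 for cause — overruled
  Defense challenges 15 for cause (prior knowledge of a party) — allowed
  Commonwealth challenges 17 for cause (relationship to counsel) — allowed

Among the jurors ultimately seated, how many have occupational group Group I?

Removed: #3, #6, #8, #12, #15, #16, #17.
Seated jurors 1–8: #1, #2, #4, #5, #7, #9, #10, #11.
Of those, in Group I: #1, #4, #11 → 3.

3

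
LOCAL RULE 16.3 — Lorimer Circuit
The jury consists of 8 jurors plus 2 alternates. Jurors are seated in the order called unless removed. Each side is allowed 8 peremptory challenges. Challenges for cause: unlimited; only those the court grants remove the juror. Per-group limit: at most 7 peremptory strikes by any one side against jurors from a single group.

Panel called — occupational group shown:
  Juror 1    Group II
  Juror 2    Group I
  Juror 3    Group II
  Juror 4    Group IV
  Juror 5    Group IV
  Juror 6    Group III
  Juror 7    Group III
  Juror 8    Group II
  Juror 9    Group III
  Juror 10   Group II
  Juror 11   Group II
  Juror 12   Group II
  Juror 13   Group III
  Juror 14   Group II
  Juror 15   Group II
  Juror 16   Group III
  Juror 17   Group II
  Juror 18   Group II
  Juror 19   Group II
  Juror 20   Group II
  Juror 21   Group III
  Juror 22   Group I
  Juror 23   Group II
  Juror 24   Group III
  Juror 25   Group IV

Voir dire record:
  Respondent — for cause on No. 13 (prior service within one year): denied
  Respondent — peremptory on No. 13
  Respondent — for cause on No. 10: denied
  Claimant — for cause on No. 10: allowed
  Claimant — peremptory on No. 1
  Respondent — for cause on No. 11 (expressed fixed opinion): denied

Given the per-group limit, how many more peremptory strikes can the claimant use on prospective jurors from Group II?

Claimant peremptories so far: #1 — 1 of 8 used, 7 left overall.
Against Group II: #1 — 1 used; per-group cap 7 leaves 6.
Binding limit: min(7, 6) = 6.

6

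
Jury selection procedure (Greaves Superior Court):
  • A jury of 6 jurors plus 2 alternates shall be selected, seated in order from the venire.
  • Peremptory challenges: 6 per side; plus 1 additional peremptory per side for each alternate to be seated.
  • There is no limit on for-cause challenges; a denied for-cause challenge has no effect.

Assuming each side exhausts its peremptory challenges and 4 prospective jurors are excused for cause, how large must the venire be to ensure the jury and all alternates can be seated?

Seats to fill: 6 + 2 alternates = 8.
Peremptories: 6 + 1×2 = 8 per side × 2 sides = 16.
For-cause removals: 4.
Minimum venire: 8 + 16 + 4 = 28.

28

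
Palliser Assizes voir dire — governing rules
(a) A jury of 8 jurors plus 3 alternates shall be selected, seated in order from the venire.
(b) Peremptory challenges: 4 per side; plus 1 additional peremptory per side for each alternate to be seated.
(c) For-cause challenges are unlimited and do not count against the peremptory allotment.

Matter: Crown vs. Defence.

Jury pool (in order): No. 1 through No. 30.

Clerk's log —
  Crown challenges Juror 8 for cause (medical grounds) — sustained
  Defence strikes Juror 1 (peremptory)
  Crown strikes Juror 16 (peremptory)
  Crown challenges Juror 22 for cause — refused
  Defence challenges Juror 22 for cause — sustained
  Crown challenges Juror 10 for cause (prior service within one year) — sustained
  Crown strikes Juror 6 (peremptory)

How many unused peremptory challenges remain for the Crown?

Crown allotment: 4 base + 1 × 3 alternates = 7.
Crown peremptories used: #16, #6 — 2 (for-cause on #8, #22, #10 don't count).
Remaining: 7 − 2 = 5.

5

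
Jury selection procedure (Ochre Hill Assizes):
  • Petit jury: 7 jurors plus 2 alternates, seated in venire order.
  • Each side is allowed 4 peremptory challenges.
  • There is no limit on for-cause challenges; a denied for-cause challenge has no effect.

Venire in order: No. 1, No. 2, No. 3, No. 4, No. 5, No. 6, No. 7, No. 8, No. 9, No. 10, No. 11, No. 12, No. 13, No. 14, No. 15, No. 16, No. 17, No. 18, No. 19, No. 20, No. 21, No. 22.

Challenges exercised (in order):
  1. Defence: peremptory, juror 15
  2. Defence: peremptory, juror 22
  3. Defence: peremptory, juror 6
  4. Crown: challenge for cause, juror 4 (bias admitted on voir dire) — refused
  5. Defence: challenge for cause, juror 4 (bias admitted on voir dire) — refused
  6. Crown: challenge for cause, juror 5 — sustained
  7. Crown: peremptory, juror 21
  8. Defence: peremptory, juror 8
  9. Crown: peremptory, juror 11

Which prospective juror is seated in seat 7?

10

Removed: #5, #6, #8, #11, #15, #21, #22. (#4 stays — for-cause denied.)
Seating in order: seats 1–7 → #1, #2, #3, #4, #7, #9, #10; alternates → #12, #13.
So seat 7 is #10.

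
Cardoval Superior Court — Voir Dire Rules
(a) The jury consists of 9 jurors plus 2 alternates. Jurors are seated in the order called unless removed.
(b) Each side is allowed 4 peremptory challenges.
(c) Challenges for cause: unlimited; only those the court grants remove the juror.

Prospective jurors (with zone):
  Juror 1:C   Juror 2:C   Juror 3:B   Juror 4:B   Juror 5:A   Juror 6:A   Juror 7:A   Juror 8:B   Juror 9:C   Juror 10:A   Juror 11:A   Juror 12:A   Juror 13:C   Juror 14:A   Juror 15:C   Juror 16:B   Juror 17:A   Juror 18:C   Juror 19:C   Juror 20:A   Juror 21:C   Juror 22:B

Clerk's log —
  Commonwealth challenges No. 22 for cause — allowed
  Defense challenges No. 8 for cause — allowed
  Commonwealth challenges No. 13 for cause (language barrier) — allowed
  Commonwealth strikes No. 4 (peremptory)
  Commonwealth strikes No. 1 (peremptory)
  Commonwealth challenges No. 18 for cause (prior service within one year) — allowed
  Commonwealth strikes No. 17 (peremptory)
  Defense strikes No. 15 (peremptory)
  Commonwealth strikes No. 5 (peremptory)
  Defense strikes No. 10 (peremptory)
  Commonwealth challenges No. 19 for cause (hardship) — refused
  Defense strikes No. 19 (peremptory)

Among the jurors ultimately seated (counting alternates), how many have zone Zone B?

Removed: #1, #4, #5, #8, #10, #13, #15, #17, #18, #19, #22.
Seated (11 incl. alternates): #2, #3, #6, #7, #9, #11, #12, #14, #16, #20, #21.
Of those, in Zone B: #3, #16 → 2.

2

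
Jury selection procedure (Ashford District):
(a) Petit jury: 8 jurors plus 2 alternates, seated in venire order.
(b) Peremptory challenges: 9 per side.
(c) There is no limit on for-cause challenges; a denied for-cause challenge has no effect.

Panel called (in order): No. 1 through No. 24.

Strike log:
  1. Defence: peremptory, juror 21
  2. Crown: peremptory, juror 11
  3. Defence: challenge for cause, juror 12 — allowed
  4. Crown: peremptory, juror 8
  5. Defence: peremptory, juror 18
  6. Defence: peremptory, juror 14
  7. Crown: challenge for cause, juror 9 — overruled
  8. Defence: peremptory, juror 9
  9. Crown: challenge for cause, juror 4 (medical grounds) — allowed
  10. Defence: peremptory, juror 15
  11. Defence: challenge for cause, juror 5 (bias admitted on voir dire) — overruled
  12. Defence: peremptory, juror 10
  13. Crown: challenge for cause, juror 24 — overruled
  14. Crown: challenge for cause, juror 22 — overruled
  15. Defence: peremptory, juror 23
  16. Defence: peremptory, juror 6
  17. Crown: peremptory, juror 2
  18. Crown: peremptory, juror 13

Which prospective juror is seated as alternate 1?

Removed: #2, #4, #6, #8, #9, #10, #11, #12, #13, #14, #15, #18, #21, #23. (#5, #22, #24 stay — for-cause denied.)
Seating in order: seats 1–8 → #1, #3, #5, #7, #16, #17, #19, #20; alternates → #22, #24.
So alternate 1 is #22.

22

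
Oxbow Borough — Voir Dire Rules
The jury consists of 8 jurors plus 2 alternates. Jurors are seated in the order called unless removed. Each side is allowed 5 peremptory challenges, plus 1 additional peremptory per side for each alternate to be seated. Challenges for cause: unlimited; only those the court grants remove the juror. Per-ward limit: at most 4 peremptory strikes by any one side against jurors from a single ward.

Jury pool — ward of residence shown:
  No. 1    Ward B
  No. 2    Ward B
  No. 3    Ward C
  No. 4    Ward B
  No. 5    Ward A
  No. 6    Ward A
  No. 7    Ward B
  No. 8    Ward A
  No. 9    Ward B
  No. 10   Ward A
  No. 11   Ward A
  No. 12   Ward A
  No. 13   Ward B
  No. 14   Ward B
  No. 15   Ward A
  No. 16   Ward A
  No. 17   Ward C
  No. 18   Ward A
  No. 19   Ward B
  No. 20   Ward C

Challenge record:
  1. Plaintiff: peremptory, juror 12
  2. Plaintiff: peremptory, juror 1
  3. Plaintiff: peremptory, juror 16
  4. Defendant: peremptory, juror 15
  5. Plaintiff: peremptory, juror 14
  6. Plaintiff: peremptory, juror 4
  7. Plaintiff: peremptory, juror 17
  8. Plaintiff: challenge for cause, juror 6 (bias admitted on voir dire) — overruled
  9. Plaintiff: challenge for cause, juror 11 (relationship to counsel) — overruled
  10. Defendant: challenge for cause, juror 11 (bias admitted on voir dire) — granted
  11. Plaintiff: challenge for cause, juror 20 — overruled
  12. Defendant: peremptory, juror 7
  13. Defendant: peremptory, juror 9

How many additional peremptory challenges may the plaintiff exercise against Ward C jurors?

1

Plaintiff peremptories so far: #12, #1, #16, #14, #4, #17 — 6 of 7 used, 1 left overall.
Against Ward C: #17 — 1 used; per-ward cap 4 leaves 3.
Binding limit: min(1, 3) = 1.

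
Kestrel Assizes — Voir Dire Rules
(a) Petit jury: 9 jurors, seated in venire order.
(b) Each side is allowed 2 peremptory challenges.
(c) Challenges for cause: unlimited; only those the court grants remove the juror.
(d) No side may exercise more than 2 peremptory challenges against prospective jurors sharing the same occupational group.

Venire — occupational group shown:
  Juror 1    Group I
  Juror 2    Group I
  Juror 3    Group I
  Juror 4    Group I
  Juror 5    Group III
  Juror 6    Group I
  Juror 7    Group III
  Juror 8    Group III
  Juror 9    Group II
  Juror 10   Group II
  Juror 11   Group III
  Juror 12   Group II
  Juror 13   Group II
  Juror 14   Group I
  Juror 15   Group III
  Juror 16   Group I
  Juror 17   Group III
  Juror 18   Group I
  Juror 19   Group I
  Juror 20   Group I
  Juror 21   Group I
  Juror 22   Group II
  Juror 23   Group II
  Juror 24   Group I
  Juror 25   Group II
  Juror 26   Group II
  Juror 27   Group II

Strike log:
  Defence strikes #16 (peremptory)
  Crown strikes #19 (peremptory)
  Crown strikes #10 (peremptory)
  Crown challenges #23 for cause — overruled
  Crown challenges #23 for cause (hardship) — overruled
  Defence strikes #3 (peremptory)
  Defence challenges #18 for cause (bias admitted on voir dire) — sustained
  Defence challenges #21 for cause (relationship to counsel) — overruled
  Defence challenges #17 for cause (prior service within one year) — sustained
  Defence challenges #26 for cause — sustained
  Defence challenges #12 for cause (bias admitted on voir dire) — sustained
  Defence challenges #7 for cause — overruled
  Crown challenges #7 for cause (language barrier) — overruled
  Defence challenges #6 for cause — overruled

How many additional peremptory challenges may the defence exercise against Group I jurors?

0

Defence peremptories so far: #16, #3 — 2 of 2 used, 0 left overall.
Against Group I: #16, #3 — 2 used; per-group cap 2 leaves 0.
Binding limit: min(0, 0) = 0.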